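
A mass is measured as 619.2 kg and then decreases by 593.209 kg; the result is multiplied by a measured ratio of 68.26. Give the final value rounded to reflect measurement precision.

1.77 × 10³ kg

619.2 kg − 593.209 kg = 25.991 kg; the difference is limited to 1 decimal place (3 s.f.).
Carrying full precision, 25.991 × 68.26 = 1774.14566 kg; 68.26 has 4 s.f., so the result keeps min(3, 4) = 3 s.f.
Rounded to 3 significant figures: 1.77 × 10³ kg.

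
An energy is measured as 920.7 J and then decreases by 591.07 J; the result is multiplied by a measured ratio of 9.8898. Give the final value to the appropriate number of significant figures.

3260. J

920.7 J − 591.07 J = 329.63 J; the difference is limited to 1 decimal place (4 s.f.).
Carrying full precision, 329.63 × 9.8898 = 3259.974774 J; 9.8898 has 5 s.f., so the result keeps min(4, 5) = 4 s.f.
Rounded to 4 significant figures: 3260. J.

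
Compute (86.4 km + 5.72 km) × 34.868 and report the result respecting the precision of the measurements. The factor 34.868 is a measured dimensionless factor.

3.21 × 10³ km

86.4 km + 5.72 km = 92.12 km; the sum is limited to 1 decimal place (3 s.f.).
Carrying full precision, 92.12 × 34.868 = 3212.04016 km; 34.868 has 5 s.f., so the result keeps min(3, 5) = 3 s.f.
Rounded to 3 significant figures: 3.21 × 10³ km.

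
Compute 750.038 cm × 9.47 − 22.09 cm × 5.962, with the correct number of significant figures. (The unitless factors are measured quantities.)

750.038 × 9.47 = 7102.85986 → 7.10 × 10³ cm (3 s.f., last digit at the 10^1 place).
22.09 × 5.962 = 131.70058 → 131.7 cm (4 s.f., last digit at the 10^-1 place).
Difference: 6971.15928 cm; keep the coarser place, 10^1.
Result: 6.97 × 10³ cm.

6.97 × 10³ cm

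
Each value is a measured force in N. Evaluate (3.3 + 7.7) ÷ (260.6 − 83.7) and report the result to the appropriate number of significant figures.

3.3 + 7.7 = 11.0, limited to 1 d.p. → 3 s.f.; 260.6 − 83.7 = 176.9, limited to 1 d.p. → 4 s.f.
Carrying full precision, 11.0 ÷ 176.9 = 0.0621820237422…; keep min(3, 4) = 3 s.f.
Rounded to 3 significant figures: 6.22 × 10⁻².

6.22 × 10⁻²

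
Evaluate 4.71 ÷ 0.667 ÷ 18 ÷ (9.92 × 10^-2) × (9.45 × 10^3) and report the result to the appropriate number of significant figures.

3.7 × 10^4

4.71 ÷ 0.667 ÷ 18 ÷ (9.92 × 10^-2) × (9.45 × 10^3) = 37371.6871403…
Multiplication/division keeps the fewest significant figures: 4.71 → 3 s.f., 0.667 → 3 s.f., 18 → 2 s.f., 9.92 × 10^-2 → 3 s.f., 9.45 × 10^3 → 3 s.f.; limit is 2.
Rounded to 2 significant figures: 3.7 × 10^4.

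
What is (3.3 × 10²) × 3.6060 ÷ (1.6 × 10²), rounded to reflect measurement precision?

(3.3 × 10²) × 3.6060 ÷ (1.6 × 10²) = 7.437375
Multiplication/division keeps the fewest significant figures: 3.3 × 10² → 2 s.f., 3.6060 → 5 s.f., 1.6 × 10² → 2 s.f.; limit is 2.
Rounded to 2 significant figures: 7.4.

7.4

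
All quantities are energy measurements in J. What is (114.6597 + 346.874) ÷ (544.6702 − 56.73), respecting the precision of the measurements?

114.6597 + 346.874 = 461.5337, limited to 3 d.p. → 6 s.f.; 544.6702 − 56.73 = 487.9402, limited to 2 d.p. → 5 s.f.
Carrying full precision, 461.5337 ÷ 487.9402 = 0.945881687961…; keep min(6, 5) = 5 s.f.
Rounded to 5 significant figures: 0.94588.

0.94588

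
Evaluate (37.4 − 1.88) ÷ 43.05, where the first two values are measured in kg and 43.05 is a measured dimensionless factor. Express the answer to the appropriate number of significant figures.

37.4 kg − 1.88 kg = 35.52 kg; the difference is limited to 1 decimal place (3 s.f.).
Carrying full precision, 35.52 ÷ 43.05 = 0.825087108014… kg; 43.05 has 4 s.f., so the result keeps min(3, 4) = 3 s.f.
Rounded to 3 significant figures: 0.825 kg.

0.825 kg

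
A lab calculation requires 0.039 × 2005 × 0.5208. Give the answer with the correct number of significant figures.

41

0.039 × 2005 × 0.5208 = 40.723956
Multiplication/division keeps the fewest significant figures: 0.039 → 2 s.f., 2005 → 4 s.f., 0.5208 → 4 s.f.; limit is 2.
Rounded to 2 significant figures: 41.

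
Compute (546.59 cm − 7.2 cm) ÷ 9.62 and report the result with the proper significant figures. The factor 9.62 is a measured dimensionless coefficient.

546.59 cm − 7.2 cm = 539.39 cm; the difference is limited to 1 decimal place (4 s.f.).
Carrying full precision, 539.39 ÷ 9.62 = 56.0696465696… cm; 9.62 has 3 s.f., so the result keeps min(4, 3) = 3 s.f.
Rounded to 3 significant figures: 56.1 cm.

56.1 cm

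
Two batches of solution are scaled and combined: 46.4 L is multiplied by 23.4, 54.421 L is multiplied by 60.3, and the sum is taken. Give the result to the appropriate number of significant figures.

4.37 × 10^3 L

46.4 × 23.4 = 1085.76 → 1.09 × 10^3 L (3 s.f., last digit at the 10^1 place).
54.421 × 60.3 = 3281.5863 → 3.28 × 10^3 L (3 s.f., last digit at the 10^1 place).
Sum: 4367.3463 L; keep the coarser place, 10^1.
Result: 4.37 × 10^3 L.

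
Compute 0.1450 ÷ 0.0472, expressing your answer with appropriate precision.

3.07

0.1450 ÷ 0.0472 = 3.07203389831…
Multiplication/division keeps the fewest significant figures: 0.1450 → 4 s.f., 0.0472 → 3 s.f.; limit is 3.
Rounded to 3 significant figures: 3.07.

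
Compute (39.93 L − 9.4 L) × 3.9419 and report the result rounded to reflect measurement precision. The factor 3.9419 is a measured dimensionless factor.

120. L

39.93 L − 9.4 L = 30.53 L; the difference is limited to 1 decimal place (3 s.f.).
Carrying full precision, 30.53 × 3.9419 = 120.346207 L; 3.9419 has 5 s.f., so the result keeps min(3, 5) = 3 s.f.
Rounded to 3 significant figures: 120. L.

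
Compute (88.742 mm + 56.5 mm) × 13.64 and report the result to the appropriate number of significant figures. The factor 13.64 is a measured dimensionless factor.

88.742 mm + 56.5 mm = 145.242 mm; the sum is limited to 1 decimal place (4 s.f.).
Carrying full precision, 145.242 × 13.64 = 1981.10088 mm; 13.64 has 4 s.f., so the result keeps min(4, 4) = 4 s.f.
Rounded to 4 significant figures: 1.981 × 10³ mm.

1.981 × 10³ mm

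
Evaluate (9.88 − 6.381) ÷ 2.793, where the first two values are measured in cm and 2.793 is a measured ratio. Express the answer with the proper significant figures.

1.25 cm

9.88 cm − 6.381 cm = 3.499 cm; the difference is limited to 2 decimal places (3 s.f.).
Carrying full precision, 3.499 ÷ 2.793 = 1.25277479413… cm; 2.793 has 4 s.f., so the result keeps min(3, 4) = 3 s.f.
Rounded to 3 significant figures: 1.25 cm.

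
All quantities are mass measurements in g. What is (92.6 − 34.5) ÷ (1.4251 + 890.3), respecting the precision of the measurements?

6.52 × 10^-2

92.6 − 34.5 = 58.1, limited to 1 d.p. → 3 s.f.; 1.4251 + 890.3 = 891.7251, limited to 1 d.p. → 4 s.f.
Carrying full precision, 58.1 ÷ 891.7251 = 0.0651546087466…; keep min(3, 4) = 3 s.f.
Rounded to 3 significant figures: 6.52 × 10^-2.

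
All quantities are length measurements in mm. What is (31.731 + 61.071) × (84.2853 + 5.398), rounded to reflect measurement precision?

31.731 + 61.071 = 92.802, limited to 3 d.p. → 5 s.f.; 84.2853 + 5.398 = 89.6833, limited to 3 d.p. → 5 s.f.
Carrying full precision, 92.802 × 89.6833 = 8322.7896066; keep min(5, 5) = 5 s.f.
Rounded to 5 significant figures: 8322.8 mm².

8322.8 mm²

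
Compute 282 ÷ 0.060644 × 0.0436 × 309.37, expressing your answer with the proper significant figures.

6.27 × 10⁴

282 ÷ 0.060644 × 0.0436 × 309.37 = 62722.8748763…
Multiplication/division keeps the fewest significant figures: 282 → 3 s.f., 0.060644 → 5 s.f., 0.0436 → 3 s.f., 309.37 → 5 s.f.; limit is 3.
Rounded to 3 significant figures: 6.27 × 10⁴.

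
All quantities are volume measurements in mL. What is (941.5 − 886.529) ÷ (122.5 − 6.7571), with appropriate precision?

0.475

941.5 − 886.529 = 54.971, limited to 1 d.p. → 3 s.f.; 122.5 − 6.7571 = 115.7429, limited to 1 d.p. → 4 s.f.
Carrying full precision, 54.971 ÷ 115.7429 = 0.474940579509…; keep min(3, 4) = 3 s.f.
Rounded to 3 significant figures: 0.475.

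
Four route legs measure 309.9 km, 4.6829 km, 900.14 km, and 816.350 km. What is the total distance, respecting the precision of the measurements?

2031.1 km

309.9 km + 4.6829 km + 900.14 km + 816.350 km = 2031.0729 km.
Addition/subtraction keeps the fewest decimal places: 309.9 → 1 decimal place, 4.6829 → 4 decimal places, 900.14 → 2 decimal places, 816.350 → 3 decimal places; limit is 1.
Rounded to 1 decimal place: 2031.1 km.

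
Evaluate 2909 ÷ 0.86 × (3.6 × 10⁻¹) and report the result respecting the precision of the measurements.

1.2 × 10³

2909 ÷ 0.86 × (3.6 × 10⁻¹) = 1217.72093023…
Multiplication/division keeps the fewest significant figures: 2909 → 4 s.f., 0.86 → 2 s.f., 3.6 × 10⁻¹ → 2 s.f.; limit is 2.
Rounded to 2 significant figures: 1.2 × 10³.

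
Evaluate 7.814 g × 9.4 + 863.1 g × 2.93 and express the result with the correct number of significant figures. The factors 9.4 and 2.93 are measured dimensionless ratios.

7.814 × 9.4 = 73.4516 → 73 g (2 s.f., last digit at the 10^0 place).
863.1 × 2.93 = 2528.883 → 2.53 × 10^3 g (3 s.f., last digit at the 10^1 place).
Sum: 2602.3346 g; keep the coarser place, 10^1.
Result: 2.60 × 10^3 g.

2.60 × 10^3 g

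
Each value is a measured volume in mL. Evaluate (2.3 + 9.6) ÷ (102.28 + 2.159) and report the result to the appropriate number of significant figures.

0.114

2.3 + 9.6 = 11.9, limited to 1 d.p. → 3 s.f.; 102.28 + 2.159 = 104.439, limited to 2 d.p. → 5 s.f.
Carrying full precision, 11.9 ÷ 104.439 = 0.113942109748…; keep min(3, 5) = 3 s.f.
Rounded to 3 significant figures: 0.114.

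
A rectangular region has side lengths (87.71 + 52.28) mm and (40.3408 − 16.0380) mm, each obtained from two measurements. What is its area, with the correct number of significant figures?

3402.1 mm²

87.71 + 52.28 = 139.99, limited to 2 d.p. → 5 s.f.; 40.3408 − 16.0380 = 24.3028, limited to 4 d.p. → 6 s.f.
Carrying full precision, 139.99 × 24.3028 = 3402.148972; keep min(5, 6) = 5 s.f.
Rounded to 5 significant figures: 3402.1 mm².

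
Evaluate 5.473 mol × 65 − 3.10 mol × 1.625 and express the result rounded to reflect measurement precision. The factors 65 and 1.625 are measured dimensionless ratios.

5.473 × 65 = 355.745 → 3.6 × 10^2 mol (2 s.f., last digit at the 10^1 place).
3.10 × 1.625 = 5.0375 → 5.04 mol (3 s.f., last digit at the 10^-2 place).
Difference: 350.7075 mol; keep the coarser place, 10^1.
Result: 3.5 × 10^2 mol.

3.5 × 10^2 mol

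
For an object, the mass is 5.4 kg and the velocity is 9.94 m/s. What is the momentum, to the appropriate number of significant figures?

54 kg·m/s

momentum = 5.4 kg × 9.94 m/s = 53.676 kg·m/s.
5.4 has 2 significant figures; 9.94 has 3.
Division/multiplication keeps the fewest: 2 significant figures.
Rounded: 54 kg·m/s.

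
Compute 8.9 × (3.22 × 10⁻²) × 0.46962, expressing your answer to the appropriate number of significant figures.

0.13

8.9 × (3.22 × 10⁻²) × 0.46962 = 0.1345836996
Multiplication/division keeps the fewest significant figures: 8.9 → 2 s.f., 3.22 × 10⁻² → 3 s.f., 0.46962 → 5 s.f.; limit is 2.
Rounded to 2 significant figures: 0.13.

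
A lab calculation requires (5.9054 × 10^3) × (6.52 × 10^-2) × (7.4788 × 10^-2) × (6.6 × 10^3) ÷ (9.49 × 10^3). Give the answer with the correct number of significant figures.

(5.9054 × 10^3) × (6.52 × 10^-2) × (7.4788 × 10^-2) × (6.6 × 10^3) ÷ (9.49 × 10^3) = 20.026569306…
Multiplication/division keeps the fewest significant figures: 5.9054 × 10^3 → 5 s.f., 6.52 × 10^-2 → 3 s.f., 7.4788 × 10^-2 → 5 s.f., 6.6 × 10^3 → 2 s.f., 9.49 × 10^3 → 3 s.f.; limit is 2.
Rounded to 2 significant figures: 20.

20.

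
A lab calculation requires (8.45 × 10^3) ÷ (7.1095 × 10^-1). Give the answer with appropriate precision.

1.19 × 10^4

(8.45 × 10^3) ÷ (7.1095 × 10^-1) = 11885.5053098…
Multiplication/division keeps the fewest significant figures: 8.45 × 10^3 → 3 s.f., 7.1095 × 10^-1 → 5 s.f.; limit is 3.
Rounded to 3 significant figures: 1.19 × 10^4.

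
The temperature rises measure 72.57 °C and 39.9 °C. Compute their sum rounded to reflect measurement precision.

72.57 °C + 39.9 °C = 112.47 °C.
Addition/subtraction keeps the fewest decimal places: 72.57 → 2 decimal places, 39.9 → 1 decimal place; limit is 1.
Rounded to 1 decimal place: 112.5 °C.

112.5 °C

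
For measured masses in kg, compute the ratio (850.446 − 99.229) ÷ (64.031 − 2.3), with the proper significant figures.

850.446 − 99.229 = 751.217, limited to 3 d.p. → 6 s.f.; 64.031 − 2.3 = 61.731, limited to 1 d.p. → 3 s.f.
Carrying full precision, 751.217 ÷ 61.731 = 12.1692018597…; keep min(6, 3) = 3 s.f.
Rounded to 3 significant figures: 12.2.

12.2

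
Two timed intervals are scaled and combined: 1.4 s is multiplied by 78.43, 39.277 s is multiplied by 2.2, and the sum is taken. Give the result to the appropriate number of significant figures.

2.0 × 10² s

1.4 × 78.43 = 109.802 → 1.1 × 10² s (2 s.f., last digit at the 10^1 place).
39.277 × 2.2 = 86.4094 → 86 s (2 s.f., last digit at the 10^0 place).
Sum: 196.2114 s; keep the coarser place, 10^1.
Result: 2.0 × 10² s.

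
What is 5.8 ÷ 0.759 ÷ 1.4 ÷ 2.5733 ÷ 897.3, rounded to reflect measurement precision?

0.0024

5.8 ÷ 0.759 ÷ 1.4 ÷ 2.5733 ÷ 897.3 = 0.00236390540817…
Multiplication/division keeps the fewest significant figures: 5.8 → 2 s.f., 0.759 → 3 s.f., 1.4 → 2 s.f., 2.5733 → 5 s.f., 897.3 → 4 s.f.; limit is 2.
Rounded to 2 significant figures: 0.0024.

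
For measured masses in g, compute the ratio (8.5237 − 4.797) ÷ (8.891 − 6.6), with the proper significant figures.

8.5237 − 4.797 = 3.7267, limited to 3 d.p. → 4 s.f.; 8.891 − 6.6 = 2.291, limited to 1 d.p. → 2 s.f.
Carrying full precision, 3.7267 ÷ 2.291 = 1.6266695766…; keep min(4, 2) = 2 s.f.
Rounded to 2 significant figures: 1.6.

1.6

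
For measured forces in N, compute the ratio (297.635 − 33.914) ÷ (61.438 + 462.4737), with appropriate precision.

297.635 − 33.914 = 263.721, limited to 3 d.p. → 6 s.f.; 61.438 + 462.4737 = 523.9117, limited to 3 d.p. → 6 s.f.
Carrying full precision, 263.721 ÷ 523.9117 = 0.503369174615…; keep min(6, 6) = 6 s.f.
Rounded to 6 significant figures: 0.503369.

0.503369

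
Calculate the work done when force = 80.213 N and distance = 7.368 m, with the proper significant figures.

591.0 J

work done = 80.213 N × 7.368 m = 591.009384 J.
80.213 has 5 significant figures; 7.368 has 4.
Division/multiplication keeps the fewest: 4 significant figures.
Rounded: 591.0 J.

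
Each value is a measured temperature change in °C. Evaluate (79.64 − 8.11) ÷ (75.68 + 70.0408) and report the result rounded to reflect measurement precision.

0.4909

79.64 − 8.11 = 71.53, limited to 2 d.p. → 4 s.f.; 75.68 + 70.0408 = 145.7208, limited to 2 d.p. → 5 s.f.
Carrying full precision, 71.53 ÷ 145.7208 = 0.490870212077…; keep min(4, 5) = 4 s.f.
Rounded to 4 significant figures: 0.4909.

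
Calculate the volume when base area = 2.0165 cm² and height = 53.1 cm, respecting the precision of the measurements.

volume = 2.0165 cm² × 53.1 cm = 107.07615 cm³.
2.0165 has 5 significant figures; 53.1 has 3.
Division/multiplication keeps the fewest: 3 significant figures.
Rounded: 107 cm³.

107 cm³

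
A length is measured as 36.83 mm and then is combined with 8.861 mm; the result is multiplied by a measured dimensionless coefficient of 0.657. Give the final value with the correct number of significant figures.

30.0 mm

36.83 mm + 8.861 mm = 45.691 mm; the sum is limited to 2 decimal places (4 s.f.).
Carrying full precision, 45.691 × 0.657 = 30.018987 mm; 0.657 has 3 s.f., so the result keeps min(4, 3) = 3 s.f.
Rounded to 3 significant figures: 30.0 mm.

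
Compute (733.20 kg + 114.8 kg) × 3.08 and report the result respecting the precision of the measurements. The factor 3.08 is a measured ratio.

2.61 × 10^3 kg

733.20 kg + 114.8 kg = 848.00 kg; the sum is limited to 1 decimal place (4 s.f.).
Carrying full precision, 848.00 × 3.08 = 2611.84 kg; 3.08 has 3 s.f., so the result keeps min(4, 3) = 3 s.f.
Rounded to 3 significant figures: 2.61 × 10^3 kg.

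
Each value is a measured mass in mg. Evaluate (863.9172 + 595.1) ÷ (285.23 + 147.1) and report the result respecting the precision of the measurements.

863.9172 + 595.1 = 1459.0172, limited to 1 d.p. → 5 s.f.; 285.23 + 147.1 = 432.33, limited to 1 d.p. → 4 s.f.
Carrying full precision, 1459.0172 ÷ 432.33 = 3.37477667522…; keep min(5, 4) = 4 s.f.
Rounded to 4 significant figures: 3.375.

3.375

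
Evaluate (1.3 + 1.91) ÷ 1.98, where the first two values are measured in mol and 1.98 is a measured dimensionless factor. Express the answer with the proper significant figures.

1.3 mol + 1.91 mol = 3.21 mol; the sum is limited to 1 decimal place (2 s.f.).
Carrying full precision, 3.21 ÷ 1.98 = 1.62121212121… mol; 1.98 has 3 s.f., so the result keeps min(2, 3) = 2 s.f.
Rounded to 2 significant figures: 1.6 mol.

1.6 mol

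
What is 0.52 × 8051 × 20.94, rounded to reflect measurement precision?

8.8 × 10^4

0.52 × 8051 × 20.94 = 87665.7288
Multiplication/division keeps the fewest significant figures: 0.52 → 2 s.f., 8051 → 4 s.f., 20.94 → 4 s.f.; limit is 2.
Rounded to 2 significant figures: 8.8 × 10^4.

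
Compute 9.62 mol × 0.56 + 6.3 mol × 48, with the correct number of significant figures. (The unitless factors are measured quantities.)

3.1 × 10^2 mol

9.62 × 0.56 = 5.3872 → 5.4 mol (2 s.f., last digit at the 10^-1 place).
6.3 × 48 = 302.4 → 3.0 × 10^2 mol (2 s.f., last digit at the 10^1 place).
Sum: 307.7872 mol; keep the coarser place, 10^1.
Result: 3.1 × 10^2 mol.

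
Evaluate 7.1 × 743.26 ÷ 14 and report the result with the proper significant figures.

3.8 × 10²

7.1 × 743.26 ÷ 14 = 376.939
Multiplication/division keeps the fewest significant figures: 7.1 → 2 s.f., 743.26 → 5 s.f., 14 → 2 s.f.; limit is 2.
Rounded to 2 significant figures: 3.8 × 10².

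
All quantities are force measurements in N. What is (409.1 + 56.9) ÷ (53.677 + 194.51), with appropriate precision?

1.878

409.1 + 56.9 = 466.0, limited to 1 d.p. → 4 s.f.; 53.677 + 194.51 = 248.187, limited to 2 d.p. → 5 s.f.
Carrying full precision, 466.0 ÷ 248.187 = 1.87761647467…; keep min(4, 5) = 4 s.f.
Rounded to 4 significant figures: 1.878.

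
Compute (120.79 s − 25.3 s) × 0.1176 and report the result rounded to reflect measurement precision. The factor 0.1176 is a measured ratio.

11.2 s

120.79 s − 25.3 s = 95.49 s; the difference is limited to 1 decimal place (3 s.f.).
Carrying full precision, 95.49 × 0.1176 = 11.229624 s; 0.1176 has 4 s.f., so the result keeps min(3, 4) = 3 s.f.
Rounded to 3 significant figures: 11.2 s.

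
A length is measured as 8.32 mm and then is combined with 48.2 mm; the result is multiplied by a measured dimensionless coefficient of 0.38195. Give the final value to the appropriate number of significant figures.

8.32 mm + 48.2 mm = 56.52 mm; the sum is limited to 1 decimal place (3 s.f.).
Carrying full precision, 56.52 × 0.38195 = 21.587814 mm; 0.38195 has 5 s.f., so the result keeps min(3, 5) = 3 s.f.
Rounded to 3 significant figures: 21.6 mm.

21.6 mm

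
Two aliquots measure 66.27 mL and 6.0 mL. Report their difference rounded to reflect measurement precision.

60.3 mL

66.27 mL − 6.0 mL = 60.27 mL.
Addition/subtraction keeps the fewest decimal places: 66.27 → 2 decimal places, 6.0 → 1 decimal place; limit is 1.
Rounded to 1 decimal place: 60.3 mL.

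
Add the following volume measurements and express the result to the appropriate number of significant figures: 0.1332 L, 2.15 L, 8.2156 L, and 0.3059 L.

0.1332 L + 2.15 L + 8.2156 L + 0.3059 L = 10.8047 L.
Addition/subtraction keeps the fewest decimal places: 0.1332 → 4 decimal places, 2.15 → 2 decimal places, 8.2156 → 4 decimal places, 0.3059 → 4 decimal places; limit is 2.
Rounded to 2 decimal places: 10.80 L.

10.80 L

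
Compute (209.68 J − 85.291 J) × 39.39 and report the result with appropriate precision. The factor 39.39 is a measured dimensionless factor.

209.68 J − 85.291 J = 124.389 J; the difference is limited to 2 decimal places (5 s.f.).
Carrying full precision, 124.389 × 39.39 = 4899.68271 J; 39.39 has 4 s.f., so the result keeps min(5, 4) = 4 s.f.
Rounded to 4 significant figures: 4.900 × 10^3 J.

4.900 × 10^3 J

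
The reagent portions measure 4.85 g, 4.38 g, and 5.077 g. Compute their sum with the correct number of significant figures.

14.31 g

4.85 g + 4.38 g + 5.077 g = 14.307 g.
Addition/subtraction keeps the fewest decimal places: 4.85 → 2 decimal places, 4.38 → 2 decimal places, 5.077 → 3 decimal places; limit is 2.
Rounded to 2 decimal places: 14.31 g.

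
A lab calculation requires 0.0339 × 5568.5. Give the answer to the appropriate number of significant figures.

0.0339 × 5568.5 = 188.77215
Multiplication/division keeps the fewest significant figures: 0.0339 → 3 s.f., 5568.5 → 5 s.f.; limit is 3.
Rounded to 3 significant figures: 189.

189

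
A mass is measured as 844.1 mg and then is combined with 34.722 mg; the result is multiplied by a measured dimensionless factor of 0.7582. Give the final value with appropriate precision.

666.3 mg

844.1 mg + 34.722 mg = 878.822 mg; the sum is limited to 1 decimal place (4 s.f.).
Carrying full precision, 878.822 × 0.7582 = 666.3228404 mg; 0.7582 has 4 s.f., so the result keeps min(4, 4) = 4 s.f.
Rounded to 4 significant figures: 666.3 mg.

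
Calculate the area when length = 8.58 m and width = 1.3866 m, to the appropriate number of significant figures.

area = 8.58 m × 1.3866 m = 11.897028 m².
8.58 has 3 significant figures; 1.3866 has 5.
Division/multiplication keeps the fewest: 3 significant figures.
Rounded: 11.9 m².

11.9 m²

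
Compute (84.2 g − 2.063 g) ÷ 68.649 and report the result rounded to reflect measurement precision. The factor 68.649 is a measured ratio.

1.20 g

84.2 g − 2.063 g = 82.137 g; the difference is limited to 1 decimal place (3 s.f.).
Carrying full precision, 82.137 ÷ 68.649 = 1.19647773456… g; 68.649 has 5 s.f., so the result keeps min(3, 5) = 3 s.f.
Rounded to 3 significant figures: 1.20 g.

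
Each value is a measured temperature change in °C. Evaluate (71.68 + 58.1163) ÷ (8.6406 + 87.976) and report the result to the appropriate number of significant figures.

1.3434

71.68 + 58.1163 = 129.7963, limited to 2 d.p. → 5 s.f.; 8.6406 + 87.976 = 96.6166, limited to 3 d.p. → 5 s.f.
Carrying full precision, 129.7963 ÷ 96.6166 = 1.34341614174…; keep min(5, 5) = 5 s.f.
Rounded to 5 significant figures: 1.3434.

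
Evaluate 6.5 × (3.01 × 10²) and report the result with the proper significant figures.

2.0 × 10³

6.5 × (3.01 × 10²) = 1956.5
Multiplication/division keeps the fewest significant figures: 6.5 → 2 s.f., 3.01 × 10² → 3 s.f.; limit is 2.
Rounded to 2 significant figures: 2.0 × 10³.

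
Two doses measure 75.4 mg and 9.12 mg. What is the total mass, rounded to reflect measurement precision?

75.4 mg + 9.12 mg = 84.52 mg.
Addition/subtraction keeps the fewest decimal places: 75.4 → 1 decimal place, 9.12 → 2 decimal places; limit is 1.
Rounded to 1 decimal place: 84.5 mg.

84.5 mg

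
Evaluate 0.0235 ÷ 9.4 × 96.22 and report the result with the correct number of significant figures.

0.0235 ÷ 9.4 × 96.22 = 0.24055
Multiplication/division keeps the fewest significant figures: 0.0235 → 3 s.f., 9.4 → 2 s.f., 96.22 → 4 s.f.; limit is 2.
Rounded to 2 significant figures: 0.24.

0.24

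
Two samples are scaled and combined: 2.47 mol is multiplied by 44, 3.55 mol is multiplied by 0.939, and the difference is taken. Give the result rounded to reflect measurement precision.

2.47 × 44 = 108.68 → 1.1 × 10^2 mol (2 s.f., last digit at the 10^1 place).
3.55 × 0.939 = 3.33345 → 3.33 mol (3 s.f., last digit at the 10^-2 place).
Difference: 105.34655 mol; keep the coarser place, 10^1.
Result: 1.1 × 10^2 mol.

1.1 × 10^2 mol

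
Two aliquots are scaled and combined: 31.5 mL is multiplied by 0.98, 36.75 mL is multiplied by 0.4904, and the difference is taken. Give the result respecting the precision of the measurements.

13 mL

31.5 × 0.98 = 30.87 → 31 mL (2 s.f., last digit at the 10^0 place).
36.75 × 0.4904 = 18.0222 → 18.02 mL (4 s.f., last digit at the 10^-2 place).
Difference: 12.8478 mL; keep the coarser place, 10^0.
Result: 13 mL.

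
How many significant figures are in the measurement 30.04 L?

4

30.04: zeros between nonzero digits are significant.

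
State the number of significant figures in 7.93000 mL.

7.93000: trailing zeros after a decimal point are significant.

6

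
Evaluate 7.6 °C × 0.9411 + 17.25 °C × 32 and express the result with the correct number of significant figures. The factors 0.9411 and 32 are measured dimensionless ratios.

5.6 × 10^2 °C

7.6 × 0.9411 = 7.15236 → 7.2 °C (2 s.f., last digit at the 10^-1 place).
17.25 × 32 = 552 → 5.5 × 10^2 °C (2 s.f., last digit at the 10^1 place).
Sum: 559.15236 °C; keep the coarser place, 10^1.
Result: 5.6 × 10^2 °C.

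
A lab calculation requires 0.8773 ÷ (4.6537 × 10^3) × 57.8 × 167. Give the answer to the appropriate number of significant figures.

1.82

0.8773 ÷ (4.6537 × 10^3) × 57.8 × 167 = 1.81967595247…
Multiplication/division keeps the fewest significant figures: 0.8773 → 4 s.f., 4.6537 × 10^3 → 5 s.f., 57.8 → 3 s.f., 167 → 3 s.f.; limit is 3.
Rounded to 3 significant figures: 1.82.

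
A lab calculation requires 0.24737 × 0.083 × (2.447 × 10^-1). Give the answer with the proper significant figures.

5.0 × 10^-3

0.24737 × 0.083 × (2.447 × 10^-1) = 0.005024109437
Multiplication/division keeps the fewest significant figures: 0.24737 → 5 s.f., 0.083 → 2 s.f., 2.447 × 10^-1 → 4 s.f.; limit is 2.
Rounded to 2 significant figures: 5.0 × 10^-3.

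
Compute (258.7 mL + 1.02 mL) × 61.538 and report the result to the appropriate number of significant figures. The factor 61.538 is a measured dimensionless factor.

1.598 × 10^4 mL

258.7 mL + 1.02 mL = 259.72 mL; the sum is limited to 1 decimal place (4 s.f.).
Carrying full precision, 259.72 × 61.538 = 15982.64936 mL; 61.538 has 5 s.f., so the result keeps min(4, 5) = 4 s.f.
Rounded to 4 significant figures: 1.598 × 10^4 mL.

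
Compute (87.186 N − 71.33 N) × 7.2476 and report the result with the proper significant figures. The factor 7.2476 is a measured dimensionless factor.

87.186 N − 71.33 N = 15.856 N; the difference is limited to 2 decimal places (4 s.f.).
Carrying full precision, 15.856 × 7.2476 = 114.9179456 N; 7.2476 has 5 s.f., so the result keeps min(4, 5) = 4 s.f.
Rounded to 4 significant figures: 114.9 N.

114.9 N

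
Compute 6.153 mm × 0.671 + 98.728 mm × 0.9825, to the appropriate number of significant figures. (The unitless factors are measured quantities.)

6.153 × 0.671 = 4.128663 → 4.13 mm (3 s.f., last digit at the 10^-2 place).
98.728 × 0.9825 = 97.00026 → 97.00 mm (4 s.f., last digit at the 10^-2 place).
Sum: 101.128923 mm; keep the coarser place, 10^-2.
Result: 1.0113 × 10² mm.

1.0113 × 10² mm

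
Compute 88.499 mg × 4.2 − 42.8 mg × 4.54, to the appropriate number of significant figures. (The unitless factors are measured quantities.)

1.8 × 10² mg

88.499 × 4.2 = 371.6958 → 3.7 × 10² mg (2 s.f., last digit at the 10^1 place).
42.8 × 4.54 = 194.312 → 194 mg (3 s.f., last digit at the 10^0 place).
Difference: 177.3838 mg; keep the coarser place, 10^1.
Result: 1.8 × 10² mg.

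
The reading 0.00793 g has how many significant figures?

3

0.00793: leading zeros are not significant.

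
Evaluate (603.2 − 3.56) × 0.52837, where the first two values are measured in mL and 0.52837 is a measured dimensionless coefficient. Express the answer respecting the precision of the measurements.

603.2 mL − 3.56 mL = 599.64 mL; the difference is limited to 1 decimal place (4 s.f.).
Carrying full precision, 599.64 × 0.52837 = 316.8317868 mL; 0.52837 has 5 s.f., so the result keeps min(4, 5) = 4 s.f.
Rounded to 4 significant figures: 316.8 mL.

316.8 mL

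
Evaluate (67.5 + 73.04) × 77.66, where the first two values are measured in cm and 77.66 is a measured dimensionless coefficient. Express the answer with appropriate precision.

1.091 × 10^4 cm

67.5 cm + 73.04 cm = 140.54 cm; the sum is limited to 1 decimal place (4 s.f.).
Carrying full precision, 140.54 × 77.66 = 10914.3364 cm; 77.66 has 4 s.f., so the result keeps min(4, 4) = 4 s.f.
Rounded to 4 significant figures: 1.091 × 10^4 cm.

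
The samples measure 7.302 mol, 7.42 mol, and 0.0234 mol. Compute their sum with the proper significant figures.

7.302 mol + 7.42 mol + 0.0234 mol = 14.7454 mol.
Addition/subtraction keeps the fewest decimal places: 7.302 → 3 decimal places, 7.42 → 2 decimal places, 0.0234 → 4 decimal places; limit is 2.
Rounded to 2 decimal places: 14.75 mol.

14.75 mol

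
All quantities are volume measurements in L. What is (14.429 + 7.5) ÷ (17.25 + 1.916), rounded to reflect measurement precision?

1.14

14.429 + 7.5 = 21.929, limited to 1 d.p. → 3 s.f.; 17.25 + 1.916 = 19.166, limited to 2 d.p. → 4 s.f.
Carrying full precision, 21.929 ÷ 19.166 = 1.14416153605…; keep min(3, 4) = 3 s.f.
Rounded to 3 significant figures: 1.14.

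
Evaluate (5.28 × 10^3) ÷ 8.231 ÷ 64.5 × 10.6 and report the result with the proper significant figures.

105

(5.28 × 10^3) ÷ 8.231 ÷ 64.5 × 10.6 = 105.421082521…
Multiplication/division keeps the fewest significant figures: 5.28 × 10^3 → 3 s.f., 8.231 → 4 s.f., 64.5 → 3 s.f., 10.6 → 3 s.f.; limit is 3.
Rounded to 3 significant figures: 105.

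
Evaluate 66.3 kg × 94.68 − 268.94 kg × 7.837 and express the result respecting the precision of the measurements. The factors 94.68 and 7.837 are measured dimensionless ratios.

4.17 × 10^3 kg

66.3 × 94.68 = 6277.284 → 6.28 × 10^3 kg (3 s.f., last digit at the 10^1 place).
268.94 × 7.837 = 2107.68278 → 2108 kg (4 s.f., last digit at the 10^0 place).
Difference: 4169.60122 kg; keep the coarser place, 10^1.
Result: 4.17 × 10^3 kg.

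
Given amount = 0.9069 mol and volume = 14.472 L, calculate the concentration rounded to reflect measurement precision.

concentration = 0.9069 mol ÷ 14.472 L = 0.0626658374793… mol/L.
0.9069 has 4 significant figures; 14.472 has 5.
Division/multiplication keeps the fewest: 4 significant figures.
Rounded: 0.06267 mol/L.

0.06267 mol/L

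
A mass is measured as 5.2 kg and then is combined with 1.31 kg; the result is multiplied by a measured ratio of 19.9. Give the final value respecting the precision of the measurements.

5.2 kg + 1.31 kg = 6.51 kg; the sum is limited to 1 decimal place (2 s.f.).
Carrying full precision, 6.51 × 19.9 = 129.549 kg; 19.9 has 3 s.f., so the result keeps min(2, 3) = 2 s.f.
Rounded to 2 significant figures: 1.3 × 10² kg.

1.3 × 10² kg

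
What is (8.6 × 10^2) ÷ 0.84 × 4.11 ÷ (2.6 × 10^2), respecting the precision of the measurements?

16

(8.6 × 10^2) ÷ 0.84 × 4.11 ÷ (2.6 × 10^2) = 16.1840659341…
Multiplication/division keeps the fewest significant figures: 8.6 × 10^2 → 2 s.f., 0.84 → 2 s.f., 4.11 → 3 s.f., 2.6 × 10^2 → 2 s.f.; limit is 2.
Rounded to 2 significant figures: 16.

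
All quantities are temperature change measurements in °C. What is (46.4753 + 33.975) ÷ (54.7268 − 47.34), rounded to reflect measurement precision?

10.9

46.4753 + 33.975 = 80.4503, limited to 3 d.p. → 5 s.f.; 54.7268 − 47.34 = 7.3868, limited to 2 d.p. → 3 s.f.
Carrying full precision, 80.4503 ÷ 7.3868 = 10.891089511…; keep min(5, 3) = 3 s.f.
Rounded to 3 significant figures: 10.9.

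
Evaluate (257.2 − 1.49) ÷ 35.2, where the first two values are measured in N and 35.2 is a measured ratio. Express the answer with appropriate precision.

257.2 N − 1.49 N = 255.71 N; the difference is limited to 1 decimal place (4 s.f.).
Carrying full precision, 255.71 ÷ 35.2 = 7.26448863636… N; 35.2 has 3 s.f., so the result keeps min(4, 3) = 3 s.f.
Rounded to 3 significant figures: 7.26 N.

7.26 N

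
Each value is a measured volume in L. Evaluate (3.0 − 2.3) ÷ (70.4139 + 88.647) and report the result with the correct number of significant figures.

3.0 − 2.3 = 0.7, limited to 1 d.p. → 1 s.f.; 70.4139 + 88.647 = 159.0609, limited to 3 d.p. → 6 s.f.
Carrying full precision, 0.7 ÷ 159.0609 = 0.0044008301223…; keep min(1, 6) = 1 s.f.
Rounded to 1 significant figure: 0.004.

0.004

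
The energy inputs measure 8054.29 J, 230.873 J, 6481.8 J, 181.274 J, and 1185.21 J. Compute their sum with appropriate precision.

8054.29 J + 230.873 J + 6481.8 J + 181.274 J + 1185.21 J = 16133.447 J.
Addition/subtraction keeps the fewest decimal places: 8054.29 → 2 decimal places, 230.873 → 3 decimal places, 6481.8 → 1 decimal place, 181.274 → 3 decimal places, 1185.21 → 2 decimal places; limit is 1.
Rounded to 1 decimal place: 16133.4 J.

16133.4 J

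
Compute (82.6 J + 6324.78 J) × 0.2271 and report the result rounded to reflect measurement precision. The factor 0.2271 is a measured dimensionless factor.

1455 J

82.6 J + 6324.78 J = 6407.38 J; the sum is limited to 1 decimal place (5 s.f.).
Carrying full precision, 6407.38 × 0.2271 = 1455.115998 J; 0.2271 has 4 s.f., so the result keeps min(5, 4) = 4 s.f.
Rounded to 4 significant figures: 1455 J.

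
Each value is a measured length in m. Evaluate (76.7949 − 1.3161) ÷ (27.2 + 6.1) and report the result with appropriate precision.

76.7949 − 1.3161 = 75.4788, limited to 4 d.p. → 6 s.f.; 27.2 + 6.1 = 33.3, limited to 1 d.p. → 3 s.f.
Carrying full precision, 75.4788 ÷ 33.3 = 2.26663063063…; keep min(6, 3) = 3 s.f.
Rounded to 3 significant figures: 2.27.

2.27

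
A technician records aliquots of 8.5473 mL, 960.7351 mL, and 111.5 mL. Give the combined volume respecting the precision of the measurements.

8.5473 mL + 960.7351 mL + 111.5 mL = 1080.7824 mL.
Addition/subtraction keeps the fewest decimal places: 8.5473 → 4 decimal places, 960.7351 → 4 decimal places, 111.5 → 1 decimal place; limit is 1.
Rounded to 1 decimal place: 1080.8 mL.

1080.8 mL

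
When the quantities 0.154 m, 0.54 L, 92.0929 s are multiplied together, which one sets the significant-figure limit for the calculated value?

0.154 m → 3 s.f.; 0.54 L → 2 s.f.; 92.0929 s → 6 s.f.
The fewest is 2 significant figures, from 0.54 L.

0.54 L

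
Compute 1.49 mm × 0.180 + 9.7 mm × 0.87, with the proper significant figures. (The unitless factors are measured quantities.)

8.7 mm

1.49 × 0.180 = 0.2682 → 0.268 mm (3 s.f., last digit at the 10^-3 place).
9.7 × 0.87 = 8.439 → 8.4 mm (2 s.f., last digit at the 10^-1 place).
Sum: 8.7072 mm; keep the coarser place, 10^-1.
Result: 8.7 mm.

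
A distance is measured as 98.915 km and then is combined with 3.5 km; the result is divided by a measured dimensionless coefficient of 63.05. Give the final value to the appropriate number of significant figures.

1.624 km

98.915 km + 3.5 km = 102.415 km; the sum is limited to 1 decimal place (4 s.f.).
Carrying full precision, 102.415 ÷ 63.05 = 1.62434575734… km; 63.05 has 4 s.f., so the result keeps min(4, 4) = 4 s.f.
Rounded to 4 significant figures: 1.624 km.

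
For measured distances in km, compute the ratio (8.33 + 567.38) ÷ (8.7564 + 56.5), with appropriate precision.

8.82

8.33 + 567.38 = 575.71, limited to 2 d.p. → 5 s.f.; 8.7564 + 56.5 = 65.2564, limited to 1 d.p. → 3 s.f.
Carrying full precision, 575.71 ÷ 65.2564 = 8.82227643572…; keep min(5, 3) = 3 s.f.
Rounded to 3 significant figures: 8.82.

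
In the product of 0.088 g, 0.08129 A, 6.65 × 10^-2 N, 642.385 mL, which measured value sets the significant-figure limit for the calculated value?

0.088 g → 2 s.f.; 0.08129 A → 4 s.f.; 6.65 × 10^-2 N → 3 s.f.; 642.385 mL → 6 s.f.
The fewest is 2 significant figures, from 0.088 g.

0.088 g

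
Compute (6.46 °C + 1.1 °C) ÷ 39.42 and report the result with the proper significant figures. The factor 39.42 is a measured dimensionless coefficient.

0.19 °C

6.46 °C + 1.1 °C = 7.56 °C; the sum is limited to 1 decimal place (2 s.f.).
Carrying full precision, 7.56 ÷ 39.42 = 0.191780821918… °C; 39.42 has 4 s.f., so the result keeps min(2, 4) = 2 s.f.
Rounded to 2 significant figures: 0.19 °C.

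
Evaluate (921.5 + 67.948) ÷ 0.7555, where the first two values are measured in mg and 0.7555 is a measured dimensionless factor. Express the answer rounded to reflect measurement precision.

1310. mg

921.5 mg + 67.948 mg = 989.448 mg; the sum is limited to 1 decimal place (4 s.f.).
Carrying full precision, 989.448 ÷ 0.7555 = 1309.65982793… mg; 0.7555 has 4 s.f., so the result keeps min(4, 4) = 4 s.f.
Rounded to 4 significant figures: 1310. mg.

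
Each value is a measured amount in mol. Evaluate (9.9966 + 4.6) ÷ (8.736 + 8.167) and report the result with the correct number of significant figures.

9.9966 + 4.6 = 14.5966, limited to 1 d.p. → 3 s.f.; 8.736 + 8.167 = 16.903, limited to 3 d.p. → 5 s.f.
Carrying full precision, 14.5966 ÷ 16.903 = 0.863550848962…; keep min(3, 5) = 3 s.f.
Rounded to 3 significant figures: 0.864.

0.864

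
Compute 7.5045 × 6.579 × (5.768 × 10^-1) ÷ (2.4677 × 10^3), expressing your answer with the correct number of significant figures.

0.01154

7.5045 × 6.579 × (5.768 × 10^-1) ÷ (2.4677 × 10^3) = 0.0115402319781…
Multiplication/division keeps the fewest significant figures: 7.5045 → 5 s.f., 6.579 → 4 s.f., 5.768 × 10^-1 → 4 s.f., 2.4677 × 10^3 → 5 s.f.; limit is 4.
Rounded to 4 significant figures: 0.01154.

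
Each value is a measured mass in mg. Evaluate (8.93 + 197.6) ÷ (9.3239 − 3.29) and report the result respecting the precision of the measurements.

34.2

8.93 + 197.6 = 206.53, limited to 1 d.p. → 4 s.f.; 9.3239 − 3.29 = 6.0339, limited to 2 d.p. → 3 s.f.
Carrying full precision, 206.53 ÷ 6.0339 = 34.2282769022…; keep min(4, 3) = 3 s.f.
Rounded to 3 significant figures: 34.2.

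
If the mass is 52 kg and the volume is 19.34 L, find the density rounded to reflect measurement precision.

density = 52 kg ÷ 19.34 L = 2.68872802482… kg/L.
52 has 2 significant figures; 19.34 has 4.
Division/multiplication keeps the fewest: 2 significant figures.
Rounded: 2.7 kg/L.

2.7 kg/L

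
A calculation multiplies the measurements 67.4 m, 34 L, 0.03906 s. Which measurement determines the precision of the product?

34 L

67.4 m → 3 s.f.; 34 L → 2 s.f.; 0.03906 s → 4 s.f.
The fewest is 2 significant figures, from 34 L.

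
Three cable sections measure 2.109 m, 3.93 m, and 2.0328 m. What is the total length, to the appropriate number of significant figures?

2.109 m + 3.93 m + 2.0328 m = 8.0718 m.
Addition/subtraction keeps the fewest decimal places: 2.109 → 3 decimal places, 3.93 → 2 decimal places, 2.0328 → 4 decimal places; limit is 2.
Rounded to 2 decimal places: 8.07 m.

8.07 m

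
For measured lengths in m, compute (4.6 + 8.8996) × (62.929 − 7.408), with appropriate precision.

750. m²

4.6 + 8.8996 = 13.4996, limited to 1 d.p. → 3 s.f.; 62.929 − 7.408 = 55.521, limited to 3 d.p. → 5 s.f.
Carrying full precision, 13.4996 × 55.521 = 749.5112916; keep min(3, 5) = 3 s.f.
Rounded to 3 significant figures: 750. m².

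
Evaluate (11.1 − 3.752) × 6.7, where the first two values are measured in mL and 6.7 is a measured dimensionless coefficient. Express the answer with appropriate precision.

49 mL

11.1 mL − 3.752 mL = 7.348 mL; the difference is limited to 1 decimal place (2 s.f.).
Carrying full precision, 7.348 × 6.7 = 49.2316 mL; 6.7 has 2 s.f., so the result keeps min(2, 2) = 2 s.f.
Rounded to 2 significant figures: 49 mL.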